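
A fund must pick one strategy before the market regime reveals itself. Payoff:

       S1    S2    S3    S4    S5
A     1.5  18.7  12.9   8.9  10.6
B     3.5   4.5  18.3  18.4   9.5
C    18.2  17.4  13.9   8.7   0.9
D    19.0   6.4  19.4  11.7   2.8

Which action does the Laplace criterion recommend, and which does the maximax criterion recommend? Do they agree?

laplace → D; maximax → D (agree)

Row averages: A=10.52, B=10.84, C=11.82, D=11.86
Highest average = 11.86 → D.
Row maxima: A=18.7, B=18.4, C=18.2, D=19.4
Best best-case = 19.4 → D.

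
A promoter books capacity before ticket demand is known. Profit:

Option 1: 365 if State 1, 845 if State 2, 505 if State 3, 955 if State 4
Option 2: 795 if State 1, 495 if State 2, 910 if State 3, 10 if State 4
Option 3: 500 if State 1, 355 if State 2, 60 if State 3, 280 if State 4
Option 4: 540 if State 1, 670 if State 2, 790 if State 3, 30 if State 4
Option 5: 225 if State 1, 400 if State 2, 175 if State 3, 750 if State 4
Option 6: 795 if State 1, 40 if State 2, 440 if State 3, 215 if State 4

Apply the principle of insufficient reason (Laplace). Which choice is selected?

Row averages: Option 1=667.5, Option 2=552.5, Option 3=298.75, Option 4=507.5, Option 5=387.5, Option 6=372.5
Highest average = 667.5 → Option 1.

Option 1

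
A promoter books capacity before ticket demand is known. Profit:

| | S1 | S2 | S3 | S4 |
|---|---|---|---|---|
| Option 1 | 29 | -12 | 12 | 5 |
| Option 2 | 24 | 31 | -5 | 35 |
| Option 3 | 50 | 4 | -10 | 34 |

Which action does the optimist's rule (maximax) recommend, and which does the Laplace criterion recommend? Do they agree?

Row maxima: Option 1=29, Option 2=35, Option 3=50
Best best-case = 50 → Option 3.
Row averages: Option 1=8.5, Option 2=21.25, Option 3=19.5
Highest average = 21.25 → Option 2.

maximax → Option 3; laplace → Option 2 (disagree)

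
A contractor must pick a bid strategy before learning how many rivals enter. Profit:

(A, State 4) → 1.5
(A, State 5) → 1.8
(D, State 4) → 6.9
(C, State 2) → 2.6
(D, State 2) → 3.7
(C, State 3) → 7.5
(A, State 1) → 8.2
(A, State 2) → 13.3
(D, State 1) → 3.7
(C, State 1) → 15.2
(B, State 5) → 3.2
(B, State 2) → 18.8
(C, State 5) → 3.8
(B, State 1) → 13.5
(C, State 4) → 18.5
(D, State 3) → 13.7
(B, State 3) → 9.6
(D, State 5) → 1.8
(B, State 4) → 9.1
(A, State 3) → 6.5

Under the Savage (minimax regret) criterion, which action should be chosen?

Column bests: State 1=15.2, State 2=18.8, State 3=13.7, State 4=18.5, State 5=3.8.
A regrets: 7.0, 5.5, 7.2, 17.0, 2.0 → max 17.0
B regrets: 1.7, 0.0, 4.1, 9.4, 0.6 → max 9.4
C regrets: 0.0, 16.2, 6.2, 0.0, 0.0 → max 16.2
D regrets: 11.5, 15.1, 0.0, 11.6, 2.0 → max 15.1
Smallest max regret = 9.4 → B.

B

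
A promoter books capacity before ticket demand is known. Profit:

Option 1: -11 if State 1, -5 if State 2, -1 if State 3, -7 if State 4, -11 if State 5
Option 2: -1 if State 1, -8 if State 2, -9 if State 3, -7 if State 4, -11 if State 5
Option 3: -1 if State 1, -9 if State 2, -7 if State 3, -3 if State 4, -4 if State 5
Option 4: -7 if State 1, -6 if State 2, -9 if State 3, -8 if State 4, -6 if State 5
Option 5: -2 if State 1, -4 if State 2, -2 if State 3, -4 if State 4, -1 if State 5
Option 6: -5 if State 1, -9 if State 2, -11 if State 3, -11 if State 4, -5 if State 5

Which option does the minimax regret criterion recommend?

Option 5

Column bests: State 1=-1, State 2=-4, State 3=-1, State 4=-3, State 5=-1.
Option 1 regrets: 10, 1, 0, 4, 10 → max 10
Option 2 regrets: 0, 4, 8, 4, 10 → max 10
Option 3 regrets: 0, 5, 6, 0, 3 → max 6
Option 4 regrets: 6, 2, 8, 5, 5 → max 8
Option 5 regrets: 1, 0, 1, 1, 0 → max 1
Option 6 regrets: 4, 5, 10, 8, 4 → max 10
Smallest max regret = 1 → Option 5.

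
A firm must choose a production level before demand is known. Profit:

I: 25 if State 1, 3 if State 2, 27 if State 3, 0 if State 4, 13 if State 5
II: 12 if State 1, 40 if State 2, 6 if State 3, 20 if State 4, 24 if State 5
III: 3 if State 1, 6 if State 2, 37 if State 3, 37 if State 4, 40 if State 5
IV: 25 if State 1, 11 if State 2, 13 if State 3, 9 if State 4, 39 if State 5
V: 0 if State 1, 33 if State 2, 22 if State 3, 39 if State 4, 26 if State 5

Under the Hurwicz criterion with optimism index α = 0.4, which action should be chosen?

IV

I: 0.4·27 + 0.6·0 = 10.8
II: 0.4·40 + 0.6·6 = 19.6
III: 0.4·40 + 0.6·3 = 17.8
IV: 0.4·39 + 0.6·9 = 21
V: 0.4·39 + 0.6·0 = 15.6
Highest Hurwicz score = 21 → IV.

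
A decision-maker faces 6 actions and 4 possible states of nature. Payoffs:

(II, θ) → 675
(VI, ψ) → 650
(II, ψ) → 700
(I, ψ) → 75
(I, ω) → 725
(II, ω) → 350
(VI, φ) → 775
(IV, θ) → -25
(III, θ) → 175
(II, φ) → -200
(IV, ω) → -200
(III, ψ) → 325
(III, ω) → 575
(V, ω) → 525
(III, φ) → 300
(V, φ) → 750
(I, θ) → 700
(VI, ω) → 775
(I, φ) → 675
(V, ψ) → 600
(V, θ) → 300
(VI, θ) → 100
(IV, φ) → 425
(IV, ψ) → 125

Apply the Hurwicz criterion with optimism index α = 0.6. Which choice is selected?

I: 0.6·725 + 0.4·75 = 465
II: 0.6·700 + 0.4·(-200) = 340
III: 0.6·575 + 0.4·175 = 415
IV: 0.6·425 + 0.4·(-200) = 175
V: 0.6·750 + 0.4·300 = 570
VI: 0.6·775 + 0.4·100 = 505
Highest Hurwicz score = 570 → V.

V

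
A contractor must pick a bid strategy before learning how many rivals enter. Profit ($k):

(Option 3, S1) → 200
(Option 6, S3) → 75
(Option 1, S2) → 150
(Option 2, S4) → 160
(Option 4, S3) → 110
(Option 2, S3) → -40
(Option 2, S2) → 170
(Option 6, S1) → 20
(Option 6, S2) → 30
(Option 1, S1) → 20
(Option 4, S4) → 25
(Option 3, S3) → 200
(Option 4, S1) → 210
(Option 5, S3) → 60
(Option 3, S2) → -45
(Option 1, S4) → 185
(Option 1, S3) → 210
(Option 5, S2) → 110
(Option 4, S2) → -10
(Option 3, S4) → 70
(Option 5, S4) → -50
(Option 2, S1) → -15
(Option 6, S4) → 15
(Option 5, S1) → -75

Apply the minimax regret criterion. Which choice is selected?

Option 4

Column bests: S1=210, S2=170, S3=210, S4=185.
Option 1 regrets: 190, 20, 0, 0 → max 190
Option 2 regrets: 225, 0, 250, 25 → max 250
Option 3 regrets: 10, 215, 10, 115 → max 215
Option 4 regrets: 0, 180, 100, 160 → max 180
Option 5 regrets: 285, 60, 150, 235 → max 285
Option 6 regrets: 190, 140, 135, 170 → max 190
Smallest max regret = 180 → Option 4.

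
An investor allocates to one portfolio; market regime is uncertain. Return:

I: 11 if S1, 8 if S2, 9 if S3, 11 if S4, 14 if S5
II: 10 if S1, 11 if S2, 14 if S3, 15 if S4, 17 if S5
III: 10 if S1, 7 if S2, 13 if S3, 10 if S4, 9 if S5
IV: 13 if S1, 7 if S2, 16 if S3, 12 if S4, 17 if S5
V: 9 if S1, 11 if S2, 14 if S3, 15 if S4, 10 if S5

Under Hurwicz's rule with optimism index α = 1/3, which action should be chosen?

II

I: 1/3·14 + 2/3·8 = 10
II: 1/3·17 + 2/3·10 = 37/3
III: 1/3·13 + 2/3·7 = 9
IV: 1/3·17 + 2/3·7 = 31/3
V: 1/3·15 + 2/3·9 = 11
Highest Hurwicz score = 37/3 → II.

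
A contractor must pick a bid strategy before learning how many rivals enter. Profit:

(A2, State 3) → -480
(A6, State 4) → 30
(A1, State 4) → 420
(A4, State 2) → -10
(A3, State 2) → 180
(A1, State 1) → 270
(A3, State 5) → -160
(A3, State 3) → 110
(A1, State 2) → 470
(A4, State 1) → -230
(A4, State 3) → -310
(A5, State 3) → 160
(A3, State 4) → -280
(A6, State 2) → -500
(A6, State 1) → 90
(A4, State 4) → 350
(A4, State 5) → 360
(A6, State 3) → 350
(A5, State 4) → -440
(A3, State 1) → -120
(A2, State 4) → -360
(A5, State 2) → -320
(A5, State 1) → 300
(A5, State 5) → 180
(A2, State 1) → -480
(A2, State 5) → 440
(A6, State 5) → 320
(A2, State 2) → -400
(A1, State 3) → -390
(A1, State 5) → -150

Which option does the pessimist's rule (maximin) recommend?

Row minima: A1=-390, A2=-480, A3=-280, A4=-310, A5=-440, A6=-500
Best worst-case = -280 → A3.

A3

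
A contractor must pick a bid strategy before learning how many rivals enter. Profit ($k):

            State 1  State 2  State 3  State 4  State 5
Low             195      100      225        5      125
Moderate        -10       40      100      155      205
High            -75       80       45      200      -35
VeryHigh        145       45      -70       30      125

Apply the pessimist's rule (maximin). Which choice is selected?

Low

Row minima: Low=5, Moderate=-10, High=-75, VeryHigh=-70
Best worst-case = 5 → Low.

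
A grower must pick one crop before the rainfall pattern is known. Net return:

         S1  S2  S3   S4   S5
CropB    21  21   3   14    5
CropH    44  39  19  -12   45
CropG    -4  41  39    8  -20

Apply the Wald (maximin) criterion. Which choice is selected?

Row minima: CropB=3, CropH=-12, CropG=-20
Best worst-case = 3 → CropB.

CropB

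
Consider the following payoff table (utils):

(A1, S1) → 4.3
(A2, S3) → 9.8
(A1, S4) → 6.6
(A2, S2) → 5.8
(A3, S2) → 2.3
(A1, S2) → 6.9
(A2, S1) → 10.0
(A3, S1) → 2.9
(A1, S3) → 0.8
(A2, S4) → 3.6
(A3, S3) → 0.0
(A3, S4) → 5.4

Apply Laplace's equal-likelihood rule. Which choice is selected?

A2

Row averages: A1=4.65, A2=7.3, A3=2.65
Highest average = 7.3 → A2.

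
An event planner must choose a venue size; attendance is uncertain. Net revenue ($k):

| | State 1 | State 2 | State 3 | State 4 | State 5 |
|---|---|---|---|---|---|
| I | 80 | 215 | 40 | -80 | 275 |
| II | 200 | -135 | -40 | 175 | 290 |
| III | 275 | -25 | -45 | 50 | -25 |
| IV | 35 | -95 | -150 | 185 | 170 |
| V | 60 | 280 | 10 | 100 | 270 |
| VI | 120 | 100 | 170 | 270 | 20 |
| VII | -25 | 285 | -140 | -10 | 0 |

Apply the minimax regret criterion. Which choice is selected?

Column bests: State 1=275, State 2=285, State 3=170, State 4=270, State 5=290.
I regrets: 195, 70, 130, 350, 15 → max 350
II regrets: 75, 420, 210, 95, 0 → max 420
III regrets: 0, 310, 215, 220, 315 → max 315
IV regrets: 240, 380, 320, 85, 120 → max 380
V regrets: 215, 5, 160, 170, 20 → max 215
VI regrets: 155, 185, 0, 0, 270 → max 270
VII regrets: 300, 0, 310, 280, 290 → max 310
Smallest max regret = 215 → V.

V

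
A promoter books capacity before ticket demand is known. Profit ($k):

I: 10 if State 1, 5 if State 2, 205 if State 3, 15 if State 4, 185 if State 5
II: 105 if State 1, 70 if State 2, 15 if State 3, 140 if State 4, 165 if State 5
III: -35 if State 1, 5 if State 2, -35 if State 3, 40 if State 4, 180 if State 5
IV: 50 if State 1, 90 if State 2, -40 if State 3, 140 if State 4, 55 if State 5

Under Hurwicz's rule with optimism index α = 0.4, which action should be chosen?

I: 0.4·205 + 0.6·5 = 85
II: 0.4·165 + 0.6·15 = 75
III: 0.4·180 + 0.6·(-35) = 51
IV: 0.4·140 + 0.6·(-40) = 32
Highest Hurwicz score = 85 → I.

I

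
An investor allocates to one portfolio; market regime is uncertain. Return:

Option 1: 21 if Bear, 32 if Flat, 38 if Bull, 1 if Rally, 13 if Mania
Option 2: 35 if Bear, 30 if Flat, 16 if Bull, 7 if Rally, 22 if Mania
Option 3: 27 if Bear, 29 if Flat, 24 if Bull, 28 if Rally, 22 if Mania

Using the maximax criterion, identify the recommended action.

Option 1

Row maxima: Option 1=38, Option 2=35, Option 3=29
Best best-case = 38 → Option 1.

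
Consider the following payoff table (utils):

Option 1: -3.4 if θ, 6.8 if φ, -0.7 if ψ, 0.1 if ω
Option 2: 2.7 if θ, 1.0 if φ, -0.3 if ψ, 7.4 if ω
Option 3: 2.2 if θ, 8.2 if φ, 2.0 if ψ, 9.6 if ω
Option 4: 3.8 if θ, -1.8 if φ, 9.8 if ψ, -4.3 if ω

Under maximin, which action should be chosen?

Option 3

Row minima: Option 1=-3.4, Option 2=-0.3, Option 3=2.0, Option 4=-4.3
Best worst-case = 2.0 → Option 3.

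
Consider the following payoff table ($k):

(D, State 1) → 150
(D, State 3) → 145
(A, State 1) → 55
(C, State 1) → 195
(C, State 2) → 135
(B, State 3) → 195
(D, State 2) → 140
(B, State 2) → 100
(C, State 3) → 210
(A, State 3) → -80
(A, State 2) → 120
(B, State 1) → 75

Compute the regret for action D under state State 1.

Best payoff under State 1 is 195.
Regret = 195 − 150 = 45.

45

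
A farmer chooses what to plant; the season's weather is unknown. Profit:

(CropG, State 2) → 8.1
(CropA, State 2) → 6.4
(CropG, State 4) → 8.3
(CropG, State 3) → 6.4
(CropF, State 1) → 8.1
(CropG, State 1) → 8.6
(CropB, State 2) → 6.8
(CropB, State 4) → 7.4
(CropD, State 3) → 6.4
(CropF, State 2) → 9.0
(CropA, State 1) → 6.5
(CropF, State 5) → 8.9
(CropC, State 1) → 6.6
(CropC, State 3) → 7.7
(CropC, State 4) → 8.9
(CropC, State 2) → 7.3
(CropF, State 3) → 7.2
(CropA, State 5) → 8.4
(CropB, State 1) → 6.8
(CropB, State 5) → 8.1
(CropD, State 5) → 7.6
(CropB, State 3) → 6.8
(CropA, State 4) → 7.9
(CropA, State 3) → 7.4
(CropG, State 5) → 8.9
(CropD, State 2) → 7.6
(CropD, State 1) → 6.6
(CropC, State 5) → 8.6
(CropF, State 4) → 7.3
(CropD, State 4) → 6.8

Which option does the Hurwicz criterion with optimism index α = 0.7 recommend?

CropF

CropF: 0.7·9.0 + 0.3·7.2 = 8.46
CropA: 0.7·8.4 + 0.3·6.4 = 7.8
CropC: 0.7·8.9 + 0.3·6.6 = 8.21
CropB: 0.7·8.1 + 0.3·6.8 = 7.71
CropD: 0.7·7.6 + 0.3·6.4 = 7.24
CropG: 0.7·8.9 + 0.3·6.4 = 8.15
Highest Hurwicz score = 8.46 → CropF.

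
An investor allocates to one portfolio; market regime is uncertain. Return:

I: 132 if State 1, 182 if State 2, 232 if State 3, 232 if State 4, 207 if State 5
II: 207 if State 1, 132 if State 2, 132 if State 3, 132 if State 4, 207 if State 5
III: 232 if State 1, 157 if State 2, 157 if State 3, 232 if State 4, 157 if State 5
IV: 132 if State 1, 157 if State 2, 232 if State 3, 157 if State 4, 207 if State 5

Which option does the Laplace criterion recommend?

I

Row averages: I=197, II=162, III=187, IV=177
Highest average = 197 → I.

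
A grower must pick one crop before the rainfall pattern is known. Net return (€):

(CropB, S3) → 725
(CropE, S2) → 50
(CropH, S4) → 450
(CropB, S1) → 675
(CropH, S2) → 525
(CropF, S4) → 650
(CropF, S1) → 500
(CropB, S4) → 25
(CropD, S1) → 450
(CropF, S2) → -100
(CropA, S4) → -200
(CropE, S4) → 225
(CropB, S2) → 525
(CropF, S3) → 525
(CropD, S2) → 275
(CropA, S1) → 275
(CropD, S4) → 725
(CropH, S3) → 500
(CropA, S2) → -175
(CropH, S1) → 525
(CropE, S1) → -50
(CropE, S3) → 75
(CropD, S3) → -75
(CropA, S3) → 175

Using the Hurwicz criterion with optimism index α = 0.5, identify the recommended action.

CropH

CropD: 0.5·725 + 0.5·(-75) = 325
CropA: 0.5·275 + 0.5·(-200) = 37.5
CropE: 0.5·225 + 0.5·(-50) = 87.5
CropH: 0.5·525 + 0.5·450 = 487.5
CropB: 0.5·725 + 0.5·25 = 375
CropF: 0.5·650 + 0.5·(-100) = 275
Highest Hurwicz score = 487.5 → CropH.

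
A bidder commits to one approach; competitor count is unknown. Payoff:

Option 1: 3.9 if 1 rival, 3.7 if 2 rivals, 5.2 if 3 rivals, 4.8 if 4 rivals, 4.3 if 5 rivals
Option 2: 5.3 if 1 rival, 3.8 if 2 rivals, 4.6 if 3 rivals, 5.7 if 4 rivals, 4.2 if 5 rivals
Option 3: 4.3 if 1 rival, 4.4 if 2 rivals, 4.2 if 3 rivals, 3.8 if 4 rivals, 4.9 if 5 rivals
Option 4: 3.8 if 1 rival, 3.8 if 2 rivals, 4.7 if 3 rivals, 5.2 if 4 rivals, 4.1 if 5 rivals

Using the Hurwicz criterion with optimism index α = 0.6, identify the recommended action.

Option 1: 0.6·5.2 + 0.4·3.7 = 4.6
Option 2: 0.6·5.7 + 0.4·3.8 = 4.94
Option 3: 0.6·4.9 + 0.4·3.8 = 4.46
Option 4: 0.6·5.2 + 0.4·3.8 = 4.64
Highest Hurwicz score = 4.94 → Option 2.

Option 2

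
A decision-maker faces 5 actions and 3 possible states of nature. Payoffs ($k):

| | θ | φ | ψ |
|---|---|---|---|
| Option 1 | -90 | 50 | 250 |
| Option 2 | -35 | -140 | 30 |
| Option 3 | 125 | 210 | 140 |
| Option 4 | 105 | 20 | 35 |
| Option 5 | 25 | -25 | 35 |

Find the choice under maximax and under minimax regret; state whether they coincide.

maximax → Option 1; minimax regret → Option 3 (disagree)

Row maxima: Option 1=250, Option 2=30, Option 3=210, Option 4=105, Option 5=35
Best best-case = 250 → Option 1.
Column bests: θ=125, φ=210, ψ=250.
Option 1 regrets: 215, 160, 0 → max 215
Option 2 regrets: 160, 350, 220 → max 350
Option 3 regrets: 0, 0, 110 → max 110
Option 4 regrets: 20, 190, 215 → max 215
Option 5 regrets: 100, 235, 215 → max 235
Smallest max regret = 110 → Option 3.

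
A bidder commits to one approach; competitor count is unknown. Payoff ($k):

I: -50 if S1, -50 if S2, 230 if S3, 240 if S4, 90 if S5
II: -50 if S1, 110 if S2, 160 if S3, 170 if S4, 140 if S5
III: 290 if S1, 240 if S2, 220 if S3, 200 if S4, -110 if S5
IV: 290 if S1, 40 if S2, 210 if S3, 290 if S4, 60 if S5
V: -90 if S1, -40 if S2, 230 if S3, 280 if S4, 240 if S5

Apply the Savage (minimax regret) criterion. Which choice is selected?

IV

Column bests: S1=290, S2=240, S3=230, S4=290, S5=240.
I regrets: 340, 290, 0, 50, 150 → max 340
II regrets: 340, 130, 70, 120, 100 → max 340
III regrets: 0, 0, 10, 90, 350 → max 350
IV regrets: 0, 200, 20, 0, 180 → max 200
V regrets: 380, 280, 0, 10, 0 → max 380
Smallest max regret = 200 → IV.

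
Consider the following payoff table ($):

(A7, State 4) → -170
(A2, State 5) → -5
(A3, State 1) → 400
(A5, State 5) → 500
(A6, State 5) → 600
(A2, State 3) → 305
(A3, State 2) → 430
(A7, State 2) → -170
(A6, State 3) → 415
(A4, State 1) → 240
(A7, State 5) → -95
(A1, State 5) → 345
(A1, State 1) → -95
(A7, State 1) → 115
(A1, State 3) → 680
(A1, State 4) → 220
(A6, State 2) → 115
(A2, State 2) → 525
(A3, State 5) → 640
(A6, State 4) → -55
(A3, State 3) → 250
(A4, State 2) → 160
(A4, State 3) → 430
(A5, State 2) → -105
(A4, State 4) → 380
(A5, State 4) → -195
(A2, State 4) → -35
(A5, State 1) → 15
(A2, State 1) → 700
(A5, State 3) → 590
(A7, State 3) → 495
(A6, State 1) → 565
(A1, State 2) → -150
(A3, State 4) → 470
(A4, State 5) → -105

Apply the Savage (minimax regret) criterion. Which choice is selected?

A3

Column bests: State 1=700, State 2=525, State 3=680, State 4=470, State 5=640.
A1 regrets: 795, 675, 0, 250, 295 → max 795
A2 regrets: 0, 0, 375, 505, 645 → max 645
A3 regrets: 300, 95, 430, 0, 0 → max 430
A4 regrets: 460, 365, 250, 90, 745 → max 745
A5 regrets: 685, 630, 90, 665, 140 → max 685
A6 regrets: 135, 410, 265, 525, 40 → max 525
A7 regrets: 585, 695, 185, 640, 735 → max 735
Smallest max regret = 430 → A3.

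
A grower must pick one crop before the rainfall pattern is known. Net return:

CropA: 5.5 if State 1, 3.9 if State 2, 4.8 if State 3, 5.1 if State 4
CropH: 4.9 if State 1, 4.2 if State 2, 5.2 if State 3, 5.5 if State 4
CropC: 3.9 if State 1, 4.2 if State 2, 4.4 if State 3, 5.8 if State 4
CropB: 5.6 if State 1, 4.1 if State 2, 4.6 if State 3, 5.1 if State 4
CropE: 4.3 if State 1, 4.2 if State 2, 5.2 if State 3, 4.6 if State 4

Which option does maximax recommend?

CropC

Row maxima: CropA=5.5, CropH=5.5, CropC=5.8, CropB=5.6, CropE=5.2
Best best-case = 5.8 → CropC.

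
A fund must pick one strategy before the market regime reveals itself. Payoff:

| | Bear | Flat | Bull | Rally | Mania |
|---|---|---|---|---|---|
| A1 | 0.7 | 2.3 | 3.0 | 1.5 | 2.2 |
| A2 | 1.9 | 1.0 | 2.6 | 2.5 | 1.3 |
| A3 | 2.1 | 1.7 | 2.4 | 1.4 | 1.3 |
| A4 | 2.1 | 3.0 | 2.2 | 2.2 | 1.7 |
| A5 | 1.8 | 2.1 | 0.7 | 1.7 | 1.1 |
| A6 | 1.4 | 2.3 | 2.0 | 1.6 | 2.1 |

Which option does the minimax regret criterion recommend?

Column bests: Bear=2.1, Flat=3.0, Bull=3.0, Rally=2.5, Mania=2.2.
A1 regrets: 1.4, 0.7, 0.0, 1.0, 0.0 → max 1.4
A2 regrets: 0.2, 2.0, 0.4, 0.0, 0.9 → max 2.0
A3 regrets: 0.0, 1.3, 0.6, 1.1, 0.9 → max 1.3
A4 regrets: 0.0, 0.0, 0.8, 0.3, 0.5 → max 0.8
A5 regrets: 0.3, 0.9, 2.3, 0.8, 1.1 → max 2.3
A6 regrets: 0.7, 0.7, 1.0, 0.9, 0.1 → max 1.0
Smallest max regret = 0.8 → A4.

A4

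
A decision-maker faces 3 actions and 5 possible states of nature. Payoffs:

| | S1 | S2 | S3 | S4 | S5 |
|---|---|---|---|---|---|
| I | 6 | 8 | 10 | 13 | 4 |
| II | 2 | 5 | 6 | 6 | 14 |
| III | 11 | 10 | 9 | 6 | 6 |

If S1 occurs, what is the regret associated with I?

5

Best payoff under S1 is 11.
Regret = 11 − 6 = 5.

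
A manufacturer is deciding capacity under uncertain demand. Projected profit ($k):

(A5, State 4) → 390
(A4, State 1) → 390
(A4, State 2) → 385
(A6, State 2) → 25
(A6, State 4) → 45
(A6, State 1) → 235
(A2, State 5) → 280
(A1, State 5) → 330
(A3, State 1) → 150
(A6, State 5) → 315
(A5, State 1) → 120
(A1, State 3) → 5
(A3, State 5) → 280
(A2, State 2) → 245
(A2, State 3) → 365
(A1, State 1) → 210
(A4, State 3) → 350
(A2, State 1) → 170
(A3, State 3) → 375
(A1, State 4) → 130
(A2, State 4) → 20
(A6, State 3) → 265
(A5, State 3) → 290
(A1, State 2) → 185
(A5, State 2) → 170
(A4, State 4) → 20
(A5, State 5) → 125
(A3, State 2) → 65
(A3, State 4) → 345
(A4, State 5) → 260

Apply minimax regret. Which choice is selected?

A5

Column bests: State 1=390, State 2=385, State 3=375, State 4=390, State 5=330.
A1 regrets: 180, 200, 370, 260, 0 → max 370
A2 regrets: 220, 140, 10, 370, 50 → max 370
A3 regrets: 240, 320, 0, 45, 50 → max 320
A4 regrets: 0, 0, 25, 370, 70 → max 370
A5 regrets: 270, 215, 85, 0, 205 → max 270
A6 regrets: 155, 360, 110, 345, 15 → max 360
Smallest max regret = 270 → A5.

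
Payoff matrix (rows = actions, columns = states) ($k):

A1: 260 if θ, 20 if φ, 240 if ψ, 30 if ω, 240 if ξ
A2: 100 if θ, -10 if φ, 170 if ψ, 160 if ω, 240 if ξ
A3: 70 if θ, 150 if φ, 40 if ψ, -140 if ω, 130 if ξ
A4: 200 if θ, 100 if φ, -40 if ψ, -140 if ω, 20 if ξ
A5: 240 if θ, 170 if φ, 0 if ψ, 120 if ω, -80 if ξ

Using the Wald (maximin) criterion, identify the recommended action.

Row minima: A1=20, A2=-10, A3=-140, A4=-140, A5=-80
Best worst-case = 20 → A1.

A1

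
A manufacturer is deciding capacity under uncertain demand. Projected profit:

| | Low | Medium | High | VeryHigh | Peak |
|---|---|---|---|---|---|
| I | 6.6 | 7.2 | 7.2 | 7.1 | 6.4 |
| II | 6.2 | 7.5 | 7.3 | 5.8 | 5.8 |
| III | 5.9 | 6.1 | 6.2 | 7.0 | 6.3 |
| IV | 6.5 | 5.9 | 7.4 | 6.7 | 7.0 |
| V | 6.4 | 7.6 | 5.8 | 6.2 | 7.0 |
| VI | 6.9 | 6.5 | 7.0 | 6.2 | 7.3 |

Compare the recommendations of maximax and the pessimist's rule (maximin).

Row maxima: I=7.2, II=7.5, III=7.0, IV=7.4, V=7.6, VI=7.3
Best best-case = 7.6 → V.
Row minima: I=6.4, II=5.8, III=5.9, IV=5.9, V=5.8, VI=6.2
Best worst-case = 6.4 → I.

maximax → V; maximin → I (disagree)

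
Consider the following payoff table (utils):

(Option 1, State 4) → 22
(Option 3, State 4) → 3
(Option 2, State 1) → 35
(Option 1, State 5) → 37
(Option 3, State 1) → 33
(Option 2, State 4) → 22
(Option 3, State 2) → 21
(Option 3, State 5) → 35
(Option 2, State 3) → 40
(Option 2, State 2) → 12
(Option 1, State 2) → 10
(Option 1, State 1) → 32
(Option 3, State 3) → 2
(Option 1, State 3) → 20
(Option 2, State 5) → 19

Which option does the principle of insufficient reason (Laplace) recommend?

Row averages: Option 1=24.2, Option 2=25.6, Option 3=18.8
Highest average = 25.6 → Option 2.

Option 2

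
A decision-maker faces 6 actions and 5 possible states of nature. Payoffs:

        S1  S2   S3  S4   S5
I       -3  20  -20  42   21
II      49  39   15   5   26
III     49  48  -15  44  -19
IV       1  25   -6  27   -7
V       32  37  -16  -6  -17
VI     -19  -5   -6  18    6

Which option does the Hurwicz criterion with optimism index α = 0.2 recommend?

II

I: 0.2·42 + 0.8·(-20) = -7.6
II: 0.2·49 + 0.8·5 = 13.8
III: 0.2·49 + 0.8·(-19) = -5.4
IV: 0.2·27 + 0.8·(-7) = -0.2
V: 0.2·37 + 0.8·(-17) = -6.2
VI: 0.2·18 + 0.8·(-19) = -11.6
Highest Hurwicz score = 13.8 → II.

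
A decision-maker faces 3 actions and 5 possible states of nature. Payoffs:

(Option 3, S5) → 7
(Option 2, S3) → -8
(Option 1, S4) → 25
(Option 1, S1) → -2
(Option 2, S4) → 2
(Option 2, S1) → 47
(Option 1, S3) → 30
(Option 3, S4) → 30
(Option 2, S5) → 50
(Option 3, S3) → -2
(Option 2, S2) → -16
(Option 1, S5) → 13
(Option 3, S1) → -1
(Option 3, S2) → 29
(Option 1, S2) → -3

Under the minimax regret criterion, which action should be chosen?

Option 2

Column bests: S1=47, S2=29, S3=30, S4=30, S5=50.
Option 1 regrets: 49, 32, 0, 5, 37 → max 49
Option 2 regrets: 0, 45, 38, 28, 0 → max 45
Option 3 regrets: 48, 0, 32, 0, 43 → max 48
Smallest max regret = 45 → Option 2.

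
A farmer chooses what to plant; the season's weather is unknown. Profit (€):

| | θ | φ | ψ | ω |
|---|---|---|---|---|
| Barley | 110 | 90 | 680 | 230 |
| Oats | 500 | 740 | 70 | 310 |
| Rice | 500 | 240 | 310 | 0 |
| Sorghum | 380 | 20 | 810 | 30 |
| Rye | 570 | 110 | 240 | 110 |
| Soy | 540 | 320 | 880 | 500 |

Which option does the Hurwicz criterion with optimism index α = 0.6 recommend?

Barley: 0.6·680 + 0.4·90 = 444
Oats: 0.6·740 + 0.4·70 = 472
Rice: 0.6·500 + 0.4·0 = 300
Sorghum: 0.6·810 + 0.4·20 = 494
Rye: 0.6·570 + 0.4·110 = 386
Soy: 0.6·880 + 0.4·320 = 656
Highest Hurwicz score = 656 → Soy.

Soy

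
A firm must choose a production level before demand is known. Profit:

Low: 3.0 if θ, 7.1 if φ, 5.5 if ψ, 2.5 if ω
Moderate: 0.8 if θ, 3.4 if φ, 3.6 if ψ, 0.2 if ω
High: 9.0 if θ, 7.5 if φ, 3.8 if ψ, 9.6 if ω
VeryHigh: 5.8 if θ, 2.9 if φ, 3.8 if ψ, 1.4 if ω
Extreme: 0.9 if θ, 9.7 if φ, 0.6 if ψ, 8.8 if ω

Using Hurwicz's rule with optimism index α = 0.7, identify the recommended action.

Low: 0.7·7.1 + 0.3·2.5 = 5.72
Moderate: 0.7·3.6 + 0.3·0.2 = 2.58
High: 0.7·9.6 + 0.3·3.8 = 7.86
VeryHigh: 0.7·5.8 + 0.3·1.4 = 4.48
Extreme: 0.7·9.7 + 0.3·0.6 = 6.97
Highest Hurwicz score = 7.86 → High.

High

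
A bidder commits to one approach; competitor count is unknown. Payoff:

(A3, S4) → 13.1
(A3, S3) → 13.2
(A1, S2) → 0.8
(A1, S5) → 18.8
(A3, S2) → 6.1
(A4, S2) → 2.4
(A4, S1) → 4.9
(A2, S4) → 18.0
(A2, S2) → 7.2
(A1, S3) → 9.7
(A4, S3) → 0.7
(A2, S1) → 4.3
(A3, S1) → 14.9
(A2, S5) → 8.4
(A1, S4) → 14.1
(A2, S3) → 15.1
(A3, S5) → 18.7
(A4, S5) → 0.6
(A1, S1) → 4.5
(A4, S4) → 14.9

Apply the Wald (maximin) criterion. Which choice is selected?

A3

Row minima: A1=0.8, A2=4.3, A3=6.1, A4=0.6
Best worst-case = 6.1 → A3.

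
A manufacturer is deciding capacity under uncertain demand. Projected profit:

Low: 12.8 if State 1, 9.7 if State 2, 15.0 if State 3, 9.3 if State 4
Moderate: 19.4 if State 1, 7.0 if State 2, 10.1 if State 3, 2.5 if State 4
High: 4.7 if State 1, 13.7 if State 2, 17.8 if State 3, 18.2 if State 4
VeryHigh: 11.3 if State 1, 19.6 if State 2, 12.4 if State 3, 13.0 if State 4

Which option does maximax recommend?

Row maxima: Low=15.0, Moderate=19.4, High=18.2, VeryHigh=19.6
Best best-case = 19.6 → VeryHigh.

VeryHigh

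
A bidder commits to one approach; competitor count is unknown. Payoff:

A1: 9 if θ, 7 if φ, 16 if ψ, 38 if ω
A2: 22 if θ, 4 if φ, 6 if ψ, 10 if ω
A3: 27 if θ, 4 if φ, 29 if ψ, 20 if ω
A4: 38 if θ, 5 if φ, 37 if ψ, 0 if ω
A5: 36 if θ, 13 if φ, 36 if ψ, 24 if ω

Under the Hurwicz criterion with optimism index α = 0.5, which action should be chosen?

A5

A1: 0.5·38 + 0.5·7 = 22.5
A2: 0.5·22 + 0.5·4 = 13
A3: 0.5·29 + 0.5·4 = 16.5
A4: 0.5·38 + 0.5·0 = 19
A5: 0.5·36 + 0.5·13 = 24.5
Highest Hurwicz score = 24.5 → A5.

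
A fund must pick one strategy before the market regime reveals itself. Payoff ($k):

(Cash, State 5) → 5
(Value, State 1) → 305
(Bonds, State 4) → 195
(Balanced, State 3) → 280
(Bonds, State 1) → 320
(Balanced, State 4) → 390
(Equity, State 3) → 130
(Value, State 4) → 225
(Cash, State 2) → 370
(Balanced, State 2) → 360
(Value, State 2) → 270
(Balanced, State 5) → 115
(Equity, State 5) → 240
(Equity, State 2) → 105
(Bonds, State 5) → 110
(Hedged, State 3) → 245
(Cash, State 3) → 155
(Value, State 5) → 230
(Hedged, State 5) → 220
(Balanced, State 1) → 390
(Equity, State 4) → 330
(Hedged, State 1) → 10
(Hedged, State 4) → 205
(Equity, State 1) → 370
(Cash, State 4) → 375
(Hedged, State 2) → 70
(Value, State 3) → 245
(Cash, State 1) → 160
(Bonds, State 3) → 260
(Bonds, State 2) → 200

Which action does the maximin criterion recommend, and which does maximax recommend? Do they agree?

Row minima: Cash=5, Equity=105, Balanced=115, Hedged=10, Bonds=110, Value=225
Best worst-case = 225 → Value.
Row maxima: Cash=375, Equity=370, Balanced=390, Hedged=245, Bonds=320, Value=305
Best best-case = 390 → Balanced.

maximin → Value; maximax → Balanced (disagree)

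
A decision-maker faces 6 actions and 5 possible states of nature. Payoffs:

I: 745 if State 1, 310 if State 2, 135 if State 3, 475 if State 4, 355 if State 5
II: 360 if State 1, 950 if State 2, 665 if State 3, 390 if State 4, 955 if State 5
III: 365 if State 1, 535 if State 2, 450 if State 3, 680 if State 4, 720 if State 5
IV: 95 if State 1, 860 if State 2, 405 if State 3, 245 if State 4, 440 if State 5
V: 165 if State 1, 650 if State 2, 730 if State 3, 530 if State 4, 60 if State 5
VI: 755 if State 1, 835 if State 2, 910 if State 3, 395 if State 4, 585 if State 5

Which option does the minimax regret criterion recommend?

Column bests: State 1=755, State 2=950, State 3=910, State 4=680, State 5=955.
I regrets: 10, 640, 775, 205, 600 → max 775
II regrets: 395, 0, 245, 290, 0 → max 395
III regrets: 390, 415, 460, 0, 235 → max 460
IV regrets: 660, 90, 505, 435, 515 → max 660
V regrets: 590, 300, 180, 150, 895 → max 895
VI regrets: 0, 115, 0, 285, 370 → max 370
Smallest max regret = 370 → VI.

VI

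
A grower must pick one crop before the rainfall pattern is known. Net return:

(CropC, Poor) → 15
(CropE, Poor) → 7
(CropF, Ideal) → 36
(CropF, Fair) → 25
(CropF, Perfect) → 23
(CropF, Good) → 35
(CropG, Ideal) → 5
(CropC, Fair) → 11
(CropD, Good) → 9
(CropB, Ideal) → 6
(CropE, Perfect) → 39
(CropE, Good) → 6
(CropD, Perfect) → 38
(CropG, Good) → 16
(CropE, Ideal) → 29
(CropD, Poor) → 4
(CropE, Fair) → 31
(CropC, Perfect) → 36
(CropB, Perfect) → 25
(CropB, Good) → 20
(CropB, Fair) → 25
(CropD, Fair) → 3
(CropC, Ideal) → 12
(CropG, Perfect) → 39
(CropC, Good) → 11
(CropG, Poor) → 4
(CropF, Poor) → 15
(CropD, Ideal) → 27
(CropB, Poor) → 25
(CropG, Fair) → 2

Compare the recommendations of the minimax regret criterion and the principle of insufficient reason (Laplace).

minimax regret → CropF; laplace → CropF (agree)

Column bests: Poor=25, Fair=31, Good=35, Ideal=36, Perfect=39.
CropB regrets: 0, 6, 15, 30, 14 → max 30
CropE regrets: 18, 0, 29, 7, 0 → max 29
CropC regrets: 10, 20, 24, 24, 3 → max 24
CropG regrets: 21, 29, 19, 31, 0 → max 31
CropF regrets: 10, 6, 0, 0, 16 → max 16
CropD regrets: 21, 28, 26, 9, 1 → max 28
Smallest max regret = 16 → CropF.
Row averages: CropB=20.2, CropE=22.4, CropC=17, CropG=13.2, CropF=26.8, CropD=16.2
Highest average = 26.8 → CropF.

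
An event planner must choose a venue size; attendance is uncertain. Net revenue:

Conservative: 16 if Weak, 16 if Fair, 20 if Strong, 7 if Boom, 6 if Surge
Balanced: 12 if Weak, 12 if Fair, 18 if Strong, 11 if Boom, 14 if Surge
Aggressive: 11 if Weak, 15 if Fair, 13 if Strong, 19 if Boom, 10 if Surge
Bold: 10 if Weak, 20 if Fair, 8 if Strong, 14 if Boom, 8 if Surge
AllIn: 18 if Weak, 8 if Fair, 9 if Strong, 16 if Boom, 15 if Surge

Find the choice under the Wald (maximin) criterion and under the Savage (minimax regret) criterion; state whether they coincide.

Row minima: Conservative=6, Balanced=11, Aggressive=10, Bold=8, AllIn=8
Best worst-case = 11 → Balanced.
Column bests: Weak=18, Fair=20, Strong=20, Boom=19, Surge=15.
Conservative regrets: 2, 4, 0, 12, 9 → max 12
Balanced regrets: 6, 8, 2, 8, 1 → max 8
Aggressive regrets: 7, 5, 7, 0, 5 → max 7
Bold regrets: 8, 0, 12, 5, 7 → max 12
AllIn regrets: 0, 12, 11, 3, 0 → max 12
Smallest max regret = 7 → Aggressive.

maximin → Balanced; minimax regret → Aggressive (disagree)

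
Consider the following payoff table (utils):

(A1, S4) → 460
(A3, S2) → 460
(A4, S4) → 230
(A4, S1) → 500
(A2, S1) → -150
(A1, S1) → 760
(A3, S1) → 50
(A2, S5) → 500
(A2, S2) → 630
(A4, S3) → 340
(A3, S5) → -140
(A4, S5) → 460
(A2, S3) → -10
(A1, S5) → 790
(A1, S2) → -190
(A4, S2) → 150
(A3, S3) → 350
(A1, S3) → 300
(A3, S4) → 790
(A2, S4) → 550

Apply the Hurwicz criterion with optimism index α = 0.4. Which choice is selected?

A4

A1: 0.4·790 + 0.6·(-190) = 202
A2: 0.4·630 + 0.6·(-150) = 162
A3: 0.4·790 + 0.6·(-140) = 232
A4: 0.4·500 + 0.6·150 = 290
Highest Hurwicz score = 290 → A4.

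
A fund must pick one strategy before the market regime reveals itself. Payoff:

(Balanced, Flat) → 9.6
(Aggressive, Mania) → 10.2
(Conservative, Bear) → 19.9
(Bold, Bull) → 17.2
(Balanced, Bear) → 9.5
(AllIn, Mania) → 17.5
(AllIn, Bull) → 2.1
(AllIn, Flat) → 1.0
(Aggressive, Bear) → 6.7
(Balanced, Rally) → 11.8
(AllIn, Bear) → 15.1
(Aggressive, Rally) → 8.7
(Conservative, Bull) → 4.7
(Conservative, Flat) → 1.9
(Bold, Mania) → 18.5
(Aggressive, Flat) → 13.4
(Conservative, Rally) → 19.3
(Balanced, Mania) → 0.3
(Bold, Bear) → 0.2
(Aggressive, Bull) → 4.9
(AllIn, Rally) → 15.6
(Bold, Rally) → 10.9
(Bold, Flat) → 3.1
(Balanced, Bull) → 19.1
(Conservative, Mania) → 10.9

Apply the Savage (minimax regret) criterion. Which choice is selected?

Aggressive

Column bests: Bear=19.9, Flat=13.4, Bull=19.1, Rally=19.3, Mania=18.5.
Conservative regrets: 0.0, 11.5, 14.4, 0.0, 7.6 → max 14.4
Balanced regrets: 10.4, 3.8, 0.0, 7.5, 18.2 → max 18.2
Aggressive regrets: 13.2, 0.0, 14.2, 10.6, 8.3 → max 14.2
Bold regrets: 19.7, 10.3, 1.9, 8.4, 0.0 → max 19.7
AllIn regrets: 4.8, 12.4, 17.0, 3.7, 1.0 → max 17.0
Smallest max regret = 14.2 → Aggressive.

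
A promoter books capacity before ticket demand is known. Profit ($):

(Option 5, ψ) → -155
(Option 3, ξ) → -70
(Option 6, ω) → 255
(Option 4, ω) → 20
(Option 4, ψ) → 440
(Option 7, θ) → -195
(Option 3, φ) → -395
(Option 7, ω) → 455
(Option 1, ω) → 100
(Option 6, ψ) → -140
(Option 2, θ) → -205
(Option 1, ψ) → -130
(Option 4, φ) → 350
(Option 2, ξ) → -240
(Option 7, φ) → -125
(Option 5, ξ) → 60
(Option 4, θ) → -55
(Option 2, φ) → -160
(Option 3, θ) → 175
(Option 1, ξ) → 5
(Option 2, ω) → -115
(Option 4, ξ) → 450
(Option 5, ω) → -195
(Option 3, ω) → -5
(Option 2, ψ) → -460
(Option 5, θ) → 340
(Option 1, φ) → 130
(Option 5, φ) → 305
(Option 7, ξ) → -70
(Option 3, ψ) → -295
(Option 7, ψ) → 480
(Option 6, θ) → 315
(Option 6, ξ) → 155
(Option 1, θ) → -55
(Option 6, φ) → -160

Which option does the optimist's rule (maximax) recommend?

Option 7

Row maxima: Option 1=130, Option 2=-115, Option 3=175, Option 4=450, Option 5=340, Option 6=315, Option 7=480
Best best-case = 480 → Option 7.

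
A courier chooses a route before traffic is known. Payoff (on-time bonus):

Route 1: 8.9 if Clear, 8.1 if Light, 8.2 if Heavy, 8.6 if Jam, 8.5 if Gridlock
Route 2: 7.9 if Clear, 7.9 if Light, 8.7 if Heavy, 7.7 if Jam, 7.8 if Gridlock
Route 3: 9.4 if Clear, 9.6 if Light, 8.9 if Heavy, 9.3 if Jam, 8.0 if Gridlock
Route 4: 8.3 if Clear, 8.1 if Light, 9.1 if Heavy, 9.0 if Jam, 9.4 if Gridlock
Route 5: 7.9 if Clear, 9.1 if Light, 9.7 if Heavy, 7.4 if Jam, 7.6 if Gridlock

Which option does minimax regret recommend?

Column bests: Clear=9.4, Light=9.6, Heavy=9.7, Jam=9.3, Gridlock=9.4.
Route 1 regrets: 0.5, 1.5, 1.5, 0.7, 0.9 → max 1.5
Route 2 regrets: 1.5, 1.7, 1.0, 1.6, 1.6 → max 1.7
Route 3 regrets: 0.0, 0.0, 0.8, 0.0, 1.4 → max 1.4
Route 4 regrets: 1.1, 1.5, 0.6, 0.3, 0.0 → max 1.5
Route 5 regrets: 1.5, 0.5, 0.0, 1.9, 1.8 → max 1.9
Smallest max regret = 1.4 → Route 3.

Route 3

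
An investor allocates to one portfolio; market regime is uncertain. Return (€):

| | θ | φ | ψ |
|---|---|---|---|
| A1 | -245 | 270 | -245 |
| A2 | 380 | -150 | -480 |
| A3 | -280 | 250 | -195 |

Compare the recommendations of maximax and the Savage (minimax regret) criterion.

Row maxima: A1=270, A2=380, A3=250
Best best-case = 380 → A2.
Column bests: θ=380, φ=270, ψ=-195.
A1 regrets: 625, 0, 50 → max 625
A2 regrets: 0, 420, 285 → max 420
A3 regrets: 660, 20, 0 → max 660
Smallest max regret = 420 → A2.

maximax → A2; minimax regret → A2 (agree)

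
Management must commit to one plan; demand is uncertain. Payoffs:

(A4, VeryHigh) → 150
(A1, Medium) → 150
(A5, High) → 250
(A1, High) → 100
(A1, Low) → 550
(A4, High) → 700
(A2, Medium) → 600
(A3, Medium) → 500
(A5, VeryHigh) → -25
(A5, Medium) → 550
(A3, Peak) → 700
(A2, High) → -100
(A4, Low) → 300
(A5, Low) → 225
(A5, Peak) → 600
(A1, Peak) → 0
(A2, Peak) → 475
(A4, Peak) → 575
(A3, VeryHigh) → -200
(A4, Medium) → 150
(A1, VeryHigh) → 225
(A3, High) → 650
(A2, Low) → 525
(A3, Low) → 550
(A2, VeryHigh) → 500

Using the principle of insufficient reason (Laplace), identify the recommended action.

A3

Row averages: A1=205, A2=400, A3=440, A4=375, A5=320
Highest average = 440 → A3.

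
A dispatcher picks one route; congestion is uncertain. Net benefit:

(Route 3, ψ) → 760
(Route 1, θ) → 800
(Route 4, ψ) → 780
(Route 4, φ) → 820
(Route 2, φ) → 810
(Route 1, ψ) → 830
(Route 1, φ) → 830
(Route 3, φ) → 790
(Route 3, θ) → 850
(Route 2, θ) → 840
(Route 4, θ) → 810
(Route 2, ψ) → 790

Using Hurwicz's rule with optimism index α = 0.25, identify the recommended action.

Route 1

Route 1: 0.25·830 + 0.75·800 = 807.5
Route 2: 0.25·840 + 0.75·790 = 802.5
Route 3: 0.25·850 + 0.75·760 = 782.5
Route 4: 0.25·820 + 0.75·780 = 790
Highest Hurwicz score = 807.5 → Route 1.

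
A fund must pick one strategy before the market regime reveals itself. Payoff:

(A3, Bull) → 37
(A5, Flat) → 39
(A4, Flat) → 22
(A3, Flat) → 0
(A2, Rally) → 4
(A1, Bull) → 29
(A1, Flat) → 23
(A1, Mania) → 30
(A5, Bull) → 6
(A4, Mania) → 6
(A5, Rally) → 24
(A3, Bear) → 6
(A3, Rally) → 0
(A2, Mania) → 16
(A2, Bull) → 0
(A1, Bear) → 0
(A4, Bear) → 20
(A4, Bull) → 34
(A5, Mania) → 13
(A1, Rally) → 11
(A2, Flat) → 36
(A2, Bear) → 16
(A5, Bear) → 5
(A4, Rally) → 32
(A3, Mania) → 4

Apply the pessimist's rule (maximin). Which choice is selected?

Row minima: A1=0, A2=0, A3=0, A4=6, A5=5
Best worst-case = 6 → A4.

A4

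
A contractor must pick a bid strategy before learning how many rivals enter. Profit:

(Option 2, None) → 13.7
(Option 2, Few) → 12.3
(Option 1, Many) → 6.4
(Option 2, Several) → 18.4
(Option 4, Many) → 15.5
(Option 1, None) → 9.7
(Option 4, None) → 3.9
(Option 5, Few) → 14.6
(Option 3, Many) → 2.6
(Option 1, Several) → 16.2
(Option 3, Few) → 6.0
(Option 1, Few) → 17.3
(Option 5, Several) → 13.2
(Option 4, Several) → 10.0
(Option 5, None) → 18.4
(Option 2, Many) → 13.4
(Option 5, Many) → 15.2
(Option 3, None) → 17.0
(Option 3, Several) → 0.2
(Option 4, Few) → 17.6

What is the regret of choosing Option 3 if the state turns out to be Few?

Best payoff under Few is 17.6.
Regret = 17.6 − 6.0 = 11.6.

11.6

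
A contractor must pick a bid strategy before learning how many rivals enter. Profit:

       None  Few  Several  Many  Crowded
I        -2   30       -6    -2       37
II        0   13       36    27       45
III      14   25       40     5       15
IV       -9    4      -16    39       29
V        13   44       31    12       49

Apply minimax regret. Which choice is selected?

Column bests: None=14, Few=44, Several=40, Many=39, Crowded=49.
I regrets: 16, 14, 46, 41, 12 → max 46
II regrets: 14, 31, 4, 12, 4 → max 31
III regrets: 0, 19, 0, 34, 34 → max 34
IV regrets: 23, 40, 56, 0, 20 → max 56
V regrets: 1, 0, 9, 27, 0 → max 27
Smallest max regret = 27 → V.

V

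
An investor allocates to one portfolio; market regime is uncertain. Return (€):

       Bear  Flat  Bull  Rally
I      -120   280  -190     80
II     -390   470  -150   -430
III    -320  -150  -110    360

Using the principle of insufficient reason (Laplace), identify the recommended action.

I

Row averages: I=12.5, II=-125, III=-55
Highest average = 12.5 → I.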